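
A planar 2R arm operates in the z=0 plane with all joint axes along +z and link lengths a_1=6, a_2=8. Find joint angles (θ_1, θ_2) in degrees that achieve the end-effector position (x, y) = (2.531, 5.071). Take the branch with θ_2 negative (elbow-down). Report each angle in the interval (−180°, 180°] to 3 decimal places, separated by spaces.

150.002 -134.997

cos θ_2 = (32.1210−6²−8²)/(2·6·8) = -0.7071; θ_2 = -134.9973° (elbow-down)
β = atan2(5.0710,2.5310) = 63.4756°; ψ = atan2(-5.6571,0.3434) = -86.5261°
θ_1 = β − ψ = 150.0018°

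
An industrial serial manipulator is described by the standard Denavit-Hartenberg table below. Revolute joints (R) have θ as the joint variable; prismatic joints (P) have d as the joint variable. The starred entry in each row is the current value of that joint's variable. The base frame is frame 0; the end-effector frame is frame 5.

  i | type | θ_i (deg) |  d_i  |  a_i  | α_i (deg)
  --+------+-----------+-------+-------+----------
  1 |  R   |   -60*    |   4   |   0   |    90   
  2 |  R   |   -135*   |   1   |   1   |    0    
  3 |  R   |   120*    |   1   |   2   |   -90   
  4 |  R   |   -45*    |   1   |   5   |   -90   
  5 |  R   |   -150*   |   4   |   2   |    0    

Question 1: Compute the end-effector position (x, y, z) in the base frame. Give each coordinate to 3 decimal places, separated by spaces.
2.069 -6.549 3.377

after link 1: o_1 = (0.0000, 0.0000, 4.0000)
after link 2: o_2 = (-1.2196, 0.1124, 3.2929)
after link 3: o_3 = (-1.1197, -2.0607, 2.7753)
after link 4: o_4 = (-2.3446, -7.0101, 2.8261)
after link 5: o_5 = (2.0695, -6.5492, 3.3770)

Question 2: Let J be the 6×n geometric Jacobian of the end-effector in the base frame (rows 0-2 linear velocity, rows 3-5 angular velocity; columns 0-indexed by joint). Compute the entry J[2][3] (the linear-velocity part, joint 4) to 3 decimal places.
0.134

axis z_3 = (0.1294,-0.2241,0.9659); lever o_n−o_3 = (3.1892,-4.4885,0.6017)
cross product → J_v[:, 3] = (4.2007,3.0026,0.1340)
J_ω[:, 3] = z_3
entry J[2][3] = 0.1340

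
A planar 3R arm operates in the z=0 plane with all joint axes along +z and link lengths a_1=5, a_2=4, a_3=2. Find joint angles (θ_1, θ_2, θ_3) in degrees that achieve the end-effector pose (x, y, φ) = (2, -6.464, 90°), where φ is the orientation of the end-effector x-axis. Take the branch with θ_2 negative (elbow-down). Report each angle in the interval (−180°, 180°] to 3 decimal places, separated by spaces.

-63.408 -30.005 -176.587

wrist centre = target − a_3·(cos φ, sin φ) = (2.0000, -8.4640)
cos θ_2 = (75.6393−5²−4²)/(2·5·4) = 0.8660; θ_2 = -30.0049° (elbow-down)
β = atan2(-8.4640,2.0000) = -76.7052°; ψ = atan2(-2.0003,8.4639) = -13.2969°
θ_1 = β − ψ = -63.4083°
θ_3 = φ − θ_1 − θ_2 = -176.5868° (wrapped to (-180°,180°])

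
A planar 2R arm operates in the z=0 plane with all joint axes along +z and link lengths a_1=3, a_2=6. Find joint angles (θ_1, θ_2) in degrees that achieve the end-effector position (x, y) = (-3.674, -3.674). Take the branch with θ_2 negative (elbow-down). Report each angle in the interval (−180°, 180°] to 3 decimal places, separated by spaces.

-44.994 -120.006

cos θ_2 = (26.9966−3²−6²)/(2·3·6) = -0.5001; θ_2 = -120.0063° (elbow-down)
β = atan2(-3.6740,-3.6740) = -135.0000°; ψ = atan2(-5.1958,-0.0006) = -90.0063°
θ_1 = β − ψ = -44.9937°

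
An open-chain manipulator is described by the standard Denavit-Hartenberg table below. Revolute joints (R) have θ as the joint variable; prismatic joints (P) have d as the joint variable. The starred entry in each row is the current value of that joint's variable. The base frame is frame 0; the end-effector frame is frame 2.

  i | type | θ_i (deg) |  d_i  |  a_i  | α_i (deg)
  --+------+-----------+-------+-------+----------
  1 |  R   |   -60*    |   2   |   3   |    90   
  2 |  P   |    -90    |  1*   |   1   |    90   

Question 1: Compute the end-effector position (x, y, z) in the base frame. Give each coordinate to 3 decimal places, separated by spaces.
0.634 -3.098 1.000

after link 1: o_1 = (1.5000, -2.5981, 2.0000)
after link 2: o_2 = (0.6340, -3.0981, 1.0000)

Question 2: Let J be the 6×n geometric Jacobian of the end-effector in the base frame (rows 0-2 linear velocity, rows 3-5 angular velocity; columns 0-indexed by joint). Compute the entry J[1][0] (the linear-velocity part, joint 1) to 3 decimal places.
0.634

axis z_0 = ẑ; lever o_n−o_0 = (0.6340,-3.0981,1.0000)
cross product → J_v[:, 0] = (3.0981,0.6340,-0.0000)
J_ω[:, 0] = z_0
entry J[1][0] = 0.6340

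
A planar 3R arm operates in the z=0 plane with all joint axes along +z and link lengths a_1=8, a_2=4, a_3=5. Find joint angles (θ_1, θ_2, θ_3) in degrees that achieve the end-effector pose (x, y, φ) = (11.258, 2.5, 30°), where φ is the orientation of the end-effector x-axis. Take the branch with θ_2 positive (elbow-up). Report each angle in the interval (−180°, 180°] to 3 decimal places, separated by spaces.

wrist centre = target − a_3·(cos φ, sin φ) = (6.9279, 0.0000)
cos θ_2 = (47.9954−8²−4²)/(2·8·4) = -0.5001; θ_2 = 120.0047° (elbow-up)
β = atan2(0.0000,6.9279) = 0.0000°; ψ = atan2(3.4639,5.9997) = 30.0000°
θ_1 = β − ψ = -30.0000°
θ_3 = φ − θ_1 − θ_2 = -60.0047° (wrapped to (-180°,180°])

-30.000 120.005 -60.005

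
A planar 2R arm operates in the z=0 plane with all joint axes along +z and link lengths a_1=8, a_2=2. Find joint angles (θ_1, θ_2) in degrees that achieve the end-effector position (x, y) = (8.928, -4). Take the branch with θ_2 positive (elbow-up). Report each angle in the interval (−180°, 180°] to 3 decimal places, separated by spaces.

-30.003 30.013

cos θ_2 = (95.7092−8²−2²)/(2·8·2) = 0.8659; θ_2 = 30.0130° (elbow-up)
β = atan2(-4.0000,8.9280) = -24.1337°; ψ = atan2(1.0004,9.7318) = 5.8692°
θ_1 = β − ψ = -30.0029°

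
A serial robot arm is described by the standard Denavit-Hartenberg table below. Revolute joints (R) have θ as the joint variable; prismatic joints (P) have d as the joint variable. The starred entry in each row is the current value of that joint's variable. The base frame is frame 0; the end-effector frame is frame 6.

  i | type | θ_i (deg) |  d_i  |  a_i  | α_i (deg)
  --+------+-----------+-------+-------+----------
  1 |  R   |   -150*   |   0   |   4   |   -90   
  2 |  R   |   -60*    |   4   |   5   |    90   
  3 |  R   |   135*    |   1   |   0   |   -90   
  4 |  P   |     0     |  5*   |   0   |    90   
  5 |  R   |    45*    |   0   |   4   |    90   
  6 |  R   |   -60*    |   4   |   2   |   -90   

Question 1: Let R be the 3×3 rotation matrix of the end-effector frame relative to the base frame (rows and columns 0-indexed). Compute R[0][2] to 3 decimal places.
0.750

End-effector z-axis (col 2 of R) = (0.7500,0.4330,-0.5000)
R[0][2] = 0.7500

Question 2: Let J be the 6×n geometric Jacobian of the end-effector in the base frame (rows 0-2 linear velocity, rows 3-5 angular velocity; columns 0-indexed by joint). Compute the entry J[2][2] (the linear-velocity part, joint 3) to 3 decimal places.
axis z_2 = (0.7500,0.4330,0.5000); lever o_n−o_2 = (3.3792,1.4147,-7.7580)
cross product → J_v[:, 2] = (-4.0666,7.5081,-0.4022)
J_ω[:, 2] = z_2
entry J[2][2] = -0.4022

-0.402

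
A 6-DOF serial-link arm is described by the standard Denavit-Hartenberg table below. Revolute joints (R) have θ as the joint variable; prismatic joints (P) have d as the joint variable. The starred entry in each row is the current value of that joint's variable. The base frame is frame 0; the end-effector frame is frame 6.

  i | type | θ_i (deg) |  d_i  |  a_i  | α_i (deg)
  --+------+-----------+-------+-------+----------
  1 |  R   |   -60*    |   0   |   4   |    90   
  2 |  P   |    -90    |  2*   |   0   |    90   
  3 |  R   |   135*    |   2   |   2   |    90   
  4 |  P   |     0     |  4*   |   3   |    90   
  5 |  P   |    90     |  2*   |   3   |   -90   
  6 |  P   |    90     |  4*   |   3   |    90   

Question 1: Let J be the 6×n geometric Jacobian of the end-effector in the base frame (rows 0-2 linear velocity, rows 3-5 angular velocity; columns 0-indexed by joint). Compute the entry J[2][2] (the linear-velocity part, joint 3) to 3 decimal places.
5.657

axis z_2 = (-0.5000,0.8660,-0.0000); lever o_n−o_2 = (-6.3990,-0.2304,-4.2426)
cross product → J_v[:, 2] = (-3.6742,-2.1213,5.6569)
J_ω[:, 2] = z_2
entry J[2][2] = 5.6569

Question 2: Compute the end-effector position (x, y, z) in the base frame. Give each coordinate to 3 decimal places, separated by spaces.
after link 1: o_1 = (2.0000, -3.4641, 0.0000)
after link 2: o_2 = (0.2679, -4.4641, 0.0000)
after link 3: o_3 = (-1.9568, -3.4392, 1.4142)
after link 4: o_4 = (-6.2434, -5.9140, 0.7071)
after link 5: o_5 = (-7.0805, -8.7067, -1.4142)
after link 6: o_6 = (-6.1310, -4.6945, -4.2426)

-6.131 -4.694 -4.243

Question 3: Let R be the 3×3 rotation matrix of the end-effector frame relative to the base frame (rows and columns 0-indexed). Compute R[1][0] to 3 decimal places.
End-effector x-axis (col 0 of R) = (-0.5000,0.8660,-0.0000)
R[1][0] = 0.8660

0.866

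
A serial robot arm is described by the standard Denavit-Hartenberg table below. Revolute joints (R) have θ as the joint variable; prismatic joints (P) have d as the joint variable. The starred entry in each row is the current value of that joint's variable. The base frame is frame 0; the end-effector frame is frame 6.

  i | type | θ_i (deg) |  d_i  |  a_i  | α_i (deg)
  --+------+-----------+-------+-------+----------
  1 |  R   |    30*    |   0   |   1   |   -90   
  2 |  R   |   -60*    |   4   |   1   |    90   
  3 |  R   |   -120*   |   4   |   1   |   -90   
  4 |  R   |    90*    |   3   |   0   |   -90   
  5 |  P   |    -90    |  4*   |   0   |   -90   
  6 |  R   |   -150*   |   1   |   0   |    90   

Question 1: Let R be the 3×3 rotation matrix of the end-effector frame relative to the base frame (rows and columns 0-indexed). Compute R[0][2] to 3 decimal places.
End-effector z-axis (col 2 of R) = (-0.1250,-0.6495,-0.7500)
R[0][2] = -0.1250

-0.125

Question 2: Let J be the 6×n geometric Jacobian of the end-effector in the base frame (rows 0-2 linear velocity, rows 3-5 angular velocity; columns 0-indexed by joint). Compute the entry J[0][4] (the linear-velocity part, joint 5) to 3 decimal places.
prismatic axis z_4 = (-0.2165,0.8750,0.4330)
J_v[:, 4] = z_4; J_ω[:, 4] = (0,0,0)
entry J[0][4] = -0.2165

-0.217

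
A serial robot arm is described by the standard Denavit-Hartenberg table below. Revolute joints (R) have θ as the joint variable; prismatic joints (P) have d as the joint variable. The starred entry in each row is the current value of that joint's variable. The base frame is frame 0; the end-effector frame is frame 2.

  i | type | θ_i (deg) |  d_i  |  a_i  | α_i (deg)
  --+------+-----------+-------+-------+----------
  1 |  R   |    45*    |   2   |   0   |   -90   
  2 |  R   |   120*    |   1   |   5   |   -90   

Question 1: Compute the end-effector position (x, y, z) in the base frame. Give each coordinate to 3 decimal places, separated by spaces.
-2.475 -1.061 -2.330

after link 1: o_1 = (0.0000, 0.0000, 2.0000)
after link 2: o_2 = (-2.4749, -1.0607, -2.3301)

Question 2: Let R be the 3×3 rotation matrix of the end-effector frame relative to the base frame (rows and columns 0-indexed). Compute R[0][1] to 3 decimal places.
End-effector y-axis (col 1 of R) = (0.7071,-0.7071,-0.0000)
R[0][1] = 0.7071

0.707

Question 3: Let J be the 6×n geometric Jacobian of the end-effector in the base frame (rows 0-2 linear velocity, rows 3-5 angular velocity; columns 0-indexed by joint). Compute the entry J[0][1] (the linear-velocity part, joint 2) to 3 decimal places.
axis z_1 = (-0.7071,0.7071,0.0000); lever o_n−o_1 = (-2.4749,-1.0607,-4.3301)
cross product → J_v[:, 1] = (-3.0619,-3.0619,2.5000)
J_ω[:, 1] = z_1
entry J[0][1] = -3.0619

-3.062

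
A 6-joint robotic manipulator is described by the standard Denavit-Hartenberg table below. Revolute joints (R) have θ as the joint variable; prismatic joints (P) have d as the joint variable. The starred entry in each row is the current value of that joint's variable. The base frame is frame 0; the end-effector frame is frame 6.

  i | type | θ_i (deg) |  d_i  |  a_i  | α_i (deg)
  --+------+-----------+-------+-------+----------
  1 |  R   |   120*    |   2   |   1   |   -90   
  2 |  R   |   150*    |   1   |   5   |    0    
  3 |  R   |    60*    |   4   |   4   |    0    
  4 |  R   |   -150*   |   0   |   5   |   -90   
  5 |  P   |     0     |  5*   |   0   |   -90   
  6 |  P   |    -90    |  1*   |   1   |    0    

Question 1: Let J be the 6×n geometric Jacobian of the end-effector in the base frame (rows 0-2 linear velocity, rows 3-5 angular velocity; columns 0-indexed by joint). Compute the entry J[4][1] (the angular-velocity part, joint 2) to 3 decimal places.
axis z_1 = (-0.8660,-0.5000,0.0000); lever o_n−o_1 = (1.7811,-11.0849,-7.8301)
cross product → J_v[:, 1] = (3.9151,-6.7811,10.4904)
J_ω[:, 1] = z_1
entry J[4][1] = -0.5000

-0.500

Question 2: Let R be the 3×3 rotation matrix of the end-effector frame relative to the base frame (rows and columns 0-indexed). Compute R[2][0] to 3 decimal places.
End-effector x-axis (col 0 of R) = (0.4330,-0.7500,-0.5000)
R[2][0] = -0.5000

-0.500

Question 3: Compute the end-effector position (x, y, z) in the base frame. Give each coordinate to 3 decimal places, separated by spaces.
after link 1: o_1 = (-0.5000, 0.8660, 2.0000)
after link 2: o_2 = (0.7990, -3.3840, -0.5000)
after link 3: o_3 = (-0.9330, -8.3840, 1.5000)
after link 4: o_4 = (-2.1830, -6.2189, -2.8301)
after link 5: o_5 = (-0.0179, -9.9689, -5.3301)
after link 6: o_6 = (1.2811, -10.2189, -5.8301)

1.281 -10.219 -5.830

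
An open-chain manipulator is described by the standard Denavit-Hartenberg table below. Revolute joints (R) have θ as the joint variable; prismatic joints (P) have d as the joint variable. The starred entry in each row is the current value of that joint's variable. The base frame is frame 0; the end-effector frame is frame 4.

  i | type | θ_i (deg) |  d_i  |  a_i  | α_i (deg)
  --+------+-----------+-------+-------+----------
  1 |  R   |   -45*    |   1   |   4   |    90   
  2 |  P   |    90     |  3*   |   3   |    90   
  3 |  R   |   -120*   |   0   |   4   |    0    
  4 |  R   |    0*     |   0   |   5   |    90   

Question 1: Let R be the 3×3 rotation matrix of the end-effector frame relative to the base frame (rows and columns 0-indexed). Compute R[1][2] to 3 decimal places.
End-effector z-axis (col 2 of R) = (-0.3536,-0.3536,-0.8660)
R[1][2] = -0.3536

-0.354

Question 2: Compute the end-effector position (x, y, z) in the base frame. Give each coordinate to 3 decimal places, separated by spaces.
6.218 0.562 -0.500

after link 1: o_1 = (2.8284, -2.8284, 1.0000)
after link 2: o_2 = (0.7071, -4.9497, 4.0000)
after link 3: o_3 = (3.1566, -2.5003, 2.0000)
after link 4: o_4 = (6.2185, 0.5616, -0.5000)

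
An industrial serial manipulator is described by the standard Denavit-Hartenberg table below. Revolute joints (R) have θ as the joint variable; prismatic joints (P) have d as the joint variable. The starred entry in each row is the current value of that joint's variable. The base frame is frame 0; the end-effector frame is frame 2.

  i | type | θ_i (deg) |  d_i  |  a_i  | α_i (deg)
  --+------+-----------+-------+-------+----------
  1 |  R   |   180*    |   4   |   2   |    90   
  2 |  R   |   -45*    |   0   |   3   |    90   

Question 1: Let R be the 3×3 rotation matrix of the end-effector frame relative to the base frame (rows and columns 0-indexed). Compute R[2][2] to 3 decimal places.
End-effector z-axis (col 2 of R) = (0.7071,0.0000,-0.7071)
R[2][2] = -0.7071

-0.707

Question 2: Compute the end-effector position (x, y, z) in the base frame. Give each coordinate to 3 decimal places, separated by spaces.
after link 1: o_1 = (-2.0000, 0.0000, 4.0000)
after link 2: o_2 = (-4.1213, 0.0000, 1.8787)

-4.121 0.000 1.879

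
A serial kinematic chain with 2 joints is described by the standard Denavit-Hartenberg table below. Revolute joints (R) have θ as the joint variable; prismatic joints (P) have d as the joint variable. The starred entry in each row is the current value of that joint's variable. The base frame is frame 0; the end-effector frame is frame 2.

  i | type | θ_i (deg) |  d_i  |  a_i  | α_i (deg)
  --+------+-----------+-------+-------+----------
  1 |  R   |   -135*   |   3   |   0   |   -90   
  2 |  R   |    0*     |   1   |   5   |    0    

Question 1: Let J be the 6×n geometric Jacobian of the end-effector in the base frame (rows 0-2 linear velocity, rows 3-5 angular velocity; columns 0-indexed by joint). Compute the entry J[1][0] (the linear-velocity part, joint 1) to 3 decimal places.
axis z_0 = ẑ; lever o_n−o_0 = (-2.8284,-4.2426,3.0000)
cross product → J_v[:, 0] = (4.2426,-2.8284,0.0000)
J_ω[:, 0] = z_0
entry J[1][0] = -2.8284

-2.828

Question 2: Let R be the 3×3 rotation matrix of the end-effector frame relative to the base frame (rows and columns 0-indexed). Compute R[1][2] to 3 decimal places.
End-effector z-axis (col 2 of R) = (0.7071,-0.7071,0.0000)
R[1][2] = -0.7071

-0.707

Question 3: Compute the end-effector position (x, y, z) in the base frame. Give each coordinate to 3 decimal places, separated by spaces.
after link 1: o_1 = (0.0000, 0.0000, 3.0000)
after link 2: o_2 = (-2.8284, -4.2426, 3.0000)

-2.828 -4.243 3.000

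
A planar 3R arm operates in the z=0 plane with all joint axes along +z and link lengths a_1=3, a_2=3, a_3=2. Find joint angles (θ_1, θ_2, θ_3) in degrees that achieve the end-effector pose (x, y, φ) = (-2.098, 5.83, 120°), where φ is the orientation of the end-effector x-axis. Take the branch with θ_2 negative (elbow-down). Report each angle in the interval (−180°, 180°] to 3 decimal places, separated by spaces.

150.001 -90.004 60.002

wrist centre = target − a_3·(cos φ, sin φ) = (-1.0980, 4.0979)
cos θ_2 = (17.9988−3²−3²)/(2·3·3) = -0.0001; θ_2 = -90.0038° (elbow-down)
β = atan2(4.0979,-1.0980) = 104.9994°; ψ = atan2(-3.0000,2.9998) = -45.0019°
θ_1 = β − ψ = 150.0014°
θ_3 = φ − θ_1 − θ_2 = 60.0025° (wrapped to (-180°,180°])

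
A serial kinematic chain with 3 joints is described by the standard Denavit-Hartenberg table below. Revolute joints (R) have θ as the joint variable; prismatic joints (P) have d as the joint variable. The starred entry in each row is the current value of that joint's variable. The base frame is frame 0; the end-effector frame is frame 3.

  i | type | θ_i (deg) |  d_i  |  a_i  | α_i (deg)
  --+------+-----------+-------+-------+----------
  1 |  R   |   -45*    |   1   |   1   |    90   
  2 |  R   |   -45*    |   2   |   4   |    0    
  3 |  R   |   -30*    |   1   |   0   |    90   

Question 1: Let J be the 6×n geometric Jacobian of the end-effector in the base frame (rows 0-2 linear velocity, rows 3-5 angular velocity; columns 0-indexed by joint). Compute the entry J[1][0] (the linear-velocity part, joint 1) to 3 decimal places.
axis z_0 = ẑ; lever o_n−o_0 = (0.5858,-4.8284,-1.8284)
cross product → J_v[:, 0] = (4.8284,0.5858,-0.0000)
J_ω[:, 0] = z_0
entry J[1][0] = 0.5858

0.586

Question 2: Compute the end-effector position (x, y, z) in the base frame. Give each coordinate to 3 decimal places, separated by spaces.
after link 1: o_1 = (0.7071, -0.7071, 1.0000)
after link 2: o_2 = (1.2929, -4.1213, -1.8284)
after link 3: o_3 = (0.5858, -4.8284, -1.8284)

0.586 -4.828 -1.828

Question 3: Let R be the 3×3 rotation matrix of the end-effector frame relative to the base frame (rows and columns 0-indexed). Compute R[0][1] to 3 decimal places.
End-effector y-axis (col 1 of R) = (-0.7071,-0.7071,0.0000)
R[0][1] = -0.7071

-0.707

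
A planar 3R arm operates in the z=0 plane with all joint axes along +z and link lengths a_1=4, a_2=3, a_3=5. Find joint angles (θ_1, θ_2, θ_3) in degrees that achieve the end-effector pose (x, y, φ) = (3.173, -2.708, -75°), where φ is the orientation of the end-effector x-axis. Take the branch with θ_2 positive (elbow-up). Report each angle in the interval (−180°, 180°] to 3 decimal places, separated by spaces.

0.001 134.993 150.006

wrist centre = target − a_3·(cos φ, sin φ) = (1.8789, 2.1216)
cos θ_2 = (8.0316−4²−3²)/(2·4·3) = -0.7070; θ_2 = 134.9927° (elbow-up)
β = atan2(2.1216,1.8789) = 48.4721°; ψ = atan2(2.1216,1.8789) = 48.4709°
θ_1 = β − ψ = 0.0012°
θ_3 = φ − θ_1 − θ_2 = 150.0061° (wrapped to (-180°,180°])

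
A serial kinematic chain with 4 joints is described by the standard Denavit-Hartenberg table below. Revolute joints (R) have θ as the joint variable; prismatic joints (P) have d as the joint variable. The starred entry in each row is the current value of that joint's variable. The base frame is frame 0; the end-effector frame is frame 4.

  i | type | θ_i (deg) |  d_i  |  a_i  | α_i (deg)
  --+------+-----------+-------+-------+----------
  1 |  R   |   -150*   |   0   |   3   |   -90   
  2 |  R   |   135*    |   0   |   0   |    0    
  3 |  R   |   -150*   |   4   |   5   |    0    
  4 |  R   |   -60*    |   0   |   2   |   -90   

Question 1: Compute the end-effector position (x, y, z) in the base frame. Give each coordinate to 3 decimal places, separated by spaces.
-5.229 -7.638 3.226

after link 1: o_1 = (-2.5981, -1.5000, 0.0000)
after link 2: o_2 = (-2.5981, -1.5000, 0.0000)
after link 3: o_3 = (-4.7807, -7.3789, 1.2941)
after link 4: o_4 = (-5.2289, -7.6377, 3.2259)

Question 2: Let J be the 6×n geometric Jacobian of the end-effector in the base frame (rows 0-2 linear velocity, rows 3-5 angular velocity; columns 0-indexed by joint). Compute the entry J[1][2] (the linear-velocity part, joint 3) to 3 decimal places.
axis z_2 = (0.5000,-0.8660,0.0000); lever o_n−o_2 = (-2.6309,-6.1377,3.2259)
cross product → J_v[:, 2] = (-2.7938,-1.6130,-5.3473)
J_ω[:, 2] = z_2
entry J[1][2] = -1.6130

-1.613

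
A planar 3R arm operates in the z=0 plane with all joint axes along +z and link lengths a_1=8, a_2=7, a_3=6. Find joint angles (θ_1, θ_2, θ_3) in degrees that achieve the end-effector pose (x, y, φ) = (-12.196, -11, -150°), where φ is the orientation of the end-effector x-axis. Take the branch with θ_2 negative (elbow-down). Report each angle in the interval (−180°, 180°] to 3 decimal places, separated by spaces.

-89.999 -90.001 30.000

wrist centre = target − a_3·(cos φ, sin φ) = (-6.9998, -8.0000)
cos θ_2 = (112.9979−8²−7²)/(2·8·7) = -0.0000; θ_2 = -90.0011° (elbow-down)
β = atan2(-8.0000,-6.9998) = -131.1853°; ψ = atan2(-7.0000,7.9999) = -41.1864°
θ_1 = β − ψ = -89.9989°
θ_3 = φ − θ_1 − θ_2 = 30.0000° (wrapped to (-180°,180°])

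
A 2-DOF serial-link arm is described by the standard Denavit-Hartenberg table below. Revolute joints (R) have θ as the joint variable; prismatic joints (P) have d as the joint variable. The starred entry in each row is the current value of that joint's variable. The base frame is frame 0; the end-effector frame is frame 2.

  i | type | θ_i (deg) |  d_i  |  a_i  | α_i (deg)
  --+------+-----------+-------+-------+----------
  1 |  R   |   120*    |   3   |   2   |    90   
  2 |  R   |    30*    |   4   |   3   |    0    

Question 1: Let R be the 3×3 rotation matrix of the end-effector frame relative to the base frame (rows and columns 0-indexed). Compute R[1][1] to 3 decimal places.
-0.433

End-effector y-axis (col 1 of R) = (0.2500,-0.4330,0.8660)
R[1][1] = -0.4330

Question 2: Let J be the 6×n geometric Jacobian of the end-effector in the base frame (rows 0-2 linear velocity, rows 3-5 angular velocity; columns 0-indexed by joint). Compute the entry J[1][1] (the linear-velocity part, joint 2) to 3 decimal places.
-1.299

axis z_1 = (0.8660,0.5000,0.0000); lever o_n−o_1 = (2.1651,4.2500,1.5000)
cross product → J_v[:, 1] = (0.7500,-1.2990,2.5981)
J_ω[:, 1] = z_1
entry J[1][1] = -1.2990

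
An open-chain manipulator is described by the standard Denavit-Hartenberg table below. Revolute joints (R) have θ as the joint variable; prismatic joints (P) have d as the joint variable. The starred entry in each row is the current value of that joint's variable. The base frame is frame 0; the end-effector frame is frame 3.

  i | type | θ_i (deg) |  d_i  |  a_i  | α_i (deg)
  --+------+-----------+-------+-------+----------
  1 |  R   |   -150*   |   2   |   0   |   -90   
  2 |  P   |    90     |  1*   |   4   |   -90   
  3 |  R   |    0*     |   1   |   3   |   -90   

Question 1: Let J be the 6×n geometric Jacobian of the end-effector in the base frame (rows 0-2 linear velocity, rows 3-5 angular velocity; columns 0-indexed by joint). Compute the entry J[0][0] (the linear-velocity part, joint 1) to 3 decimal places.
axis z_0 = ẑ; lever o_n−o_0 = (1.3660,-0.3660,-5.0000)
cross product → J_v[:, 0] = (0.3660,1.3660,-0.0000)
J_ω[:, 0] = z_0
entry J[0][0] = 0.3660

0.366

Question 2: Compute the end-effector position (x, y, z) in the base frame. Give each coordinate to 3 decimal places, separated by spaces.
after link 1: o_1 = (0.0000, 0.0000, 2.0000)
after link 2: o_2 = (0.5000, -0.8660, -2.0000)
after link 3: o_3 = (1.3660, -0.3660, -5.0000)

1.366 -0.366 -5.000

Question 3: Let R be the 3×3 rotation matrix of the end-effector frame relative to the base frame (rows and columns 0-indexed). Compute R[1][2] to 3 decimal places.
0.866

End-effector z-axis (col 2 of R) = (-0.5000,0.8660,-0.0000)
R[1][2] = 0.8660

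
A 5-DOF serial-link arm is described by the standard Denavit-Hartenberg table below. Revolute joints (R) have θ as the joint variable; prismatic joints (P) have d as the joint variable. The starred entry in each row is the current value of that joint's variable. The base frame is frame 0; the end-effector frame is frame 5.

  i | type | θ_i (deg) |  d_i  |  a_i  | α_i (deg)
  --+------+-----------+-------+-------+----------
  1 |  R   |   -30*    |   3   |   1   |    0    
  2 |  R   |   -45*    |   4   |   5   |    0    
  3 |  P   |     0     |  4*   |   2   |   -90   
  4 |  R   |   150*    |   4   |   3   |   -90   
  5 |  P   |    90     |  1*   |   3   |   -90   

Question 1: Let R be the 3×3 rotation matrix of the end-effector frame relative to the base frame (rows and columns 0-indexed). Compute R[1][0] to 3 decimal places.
End-effector x-axis (col 0 of R) = (-0.9659,-0.2588,-0.0000)
R[1][0] = -0.2588

-0.259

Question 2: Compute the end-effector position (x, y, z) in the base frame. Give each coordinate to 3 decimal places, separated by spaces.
after link 1: o_1 = (0.8660, -0.5000, 3.0000)
after link 2: o_2 = (2.1601, -5.3296, 7.0000)
after link 3: o_3 = (2.6778, -7.2615, 11.0000)
after link 4: o_4 = (5.8690, -3.7167, 9.5000)
after link 5: o_5 = (2.8418, -4.0101, 10.3660)

2.842 -4.010 10.366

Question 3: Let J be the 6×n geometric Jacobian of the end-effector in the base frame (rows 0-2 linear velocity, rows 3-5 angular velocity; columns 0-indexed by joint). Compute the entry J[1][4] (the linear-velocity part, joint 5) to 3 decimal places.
0.483

prismatic axis z_4 = (-0.1294,0.4830,0.8660)
J_v[:, 4] = z_4; J_ω[:, 4] = (0,0,0)
entry J[1][4] = 0.4830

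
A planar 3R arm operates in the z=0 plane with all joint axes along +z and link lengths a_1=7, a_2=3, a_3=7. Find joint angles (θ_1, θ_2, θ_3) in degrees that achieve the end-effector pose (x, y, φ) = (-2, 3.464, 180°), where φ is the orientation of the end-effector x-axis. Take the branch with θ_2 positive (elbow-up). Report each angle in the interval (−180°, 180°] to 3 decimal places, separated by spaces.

wrist centre = target − a_3·(cos φ, sin φ) = (5.0000, 3.4640)
cos θ_2 = (36.9993−7²−3²)/(2·7·3) = -0.5000; θ_2 = 120.0011° (elbow-up)
β = atan2(3.4640,5.0000) = 34.7142°; ψ = atan2(2.5980,5.4999) = 25.2850°
θ_1 = β − ψ = 9.4293°
θ_3 = φ − θ_1 − θ_2 = 50.5696° (wrapped to (-180°,180°])

9.429 120.001 50.570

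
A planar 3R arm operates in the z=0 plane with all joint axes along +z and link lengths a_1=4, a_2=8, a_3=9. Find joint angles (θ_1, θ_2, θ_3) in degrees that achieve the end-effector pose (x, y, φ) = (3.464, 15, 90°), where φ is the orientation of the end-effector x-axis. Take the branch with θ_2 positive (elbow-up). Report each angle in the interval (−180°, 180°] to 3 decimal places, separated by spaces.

wrist centre = target − a_3·(cos φ, sin φ) = (3.4640, 6.0000)
cos θ_2 = (47.9993−4²−8²)/(2·4·8) = -0.5000; θ_2 = 120.0007° (elbow-up)
β = atan2(6.0000,3.4640) = 60.0007°; ψ = atan2(6.9282,-0.0001) = 90.0007°
θ_1 = β − ψ = -30.0000°
θ_3 = φ − θ_1 − θ_2 = -0.0007° (wrapped to (-180°,180°])

-30.000 120.001 -0.001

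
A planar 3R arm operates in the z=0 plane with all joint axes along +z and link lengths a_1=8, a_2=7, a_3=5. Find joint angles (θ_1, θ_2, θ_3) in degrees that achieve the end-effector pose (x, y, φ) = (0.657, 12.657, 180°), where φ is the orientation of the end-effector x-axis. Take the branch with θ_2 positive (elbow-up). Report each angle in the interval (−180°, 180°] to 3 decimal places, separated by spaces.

45.001 44.996 90.002

wrist centre = target − a_3·(cos φ, sin φ) = (5.6570, 12.6570)
cos θ_2 = (192.2013−8²−7²)/(2·8·7) = 0.7072; θ_2 = 44.9961° (elbow-up)
β = atan2(12.6570,5.6570) = 65.9179°; ψ = atan2(4.9494,12.9501) = 20.9164°
θ_1 = β − ψ = 45.0015°
θ_3 = φ − θ_1 − θ_2 = 90.0024° (wrapped to (-180°,180°])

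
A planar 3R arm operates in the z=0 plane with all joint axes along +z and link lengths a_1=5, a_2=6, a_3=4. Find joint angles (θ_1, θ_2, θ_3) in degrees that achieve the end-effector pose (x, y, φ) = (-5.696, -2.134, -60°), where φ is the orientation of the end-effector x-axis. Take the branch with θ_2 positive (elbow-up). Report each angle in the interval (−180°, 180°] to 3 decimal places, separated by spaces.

119.999 90.002 89.999

wrist centre = target − a_3·(cos φ, sin φ) = (-7.6960, 1.3301)
cos θ_2 = (60.9976−5²−6²)/(2·5·6) = -0.0000; θ_2 = 90.0023° (elbow-up)
β = atan2(1.3301,-7.6960) = 170.1944°; ψ = atan2(6.0000,4.9998) = 50.1958°
θ_1 = β − ψ = 119.9986°
θ_3 = φ − θ_1 − θ_2 = 89.9991° (wrapped to (-180°,180°])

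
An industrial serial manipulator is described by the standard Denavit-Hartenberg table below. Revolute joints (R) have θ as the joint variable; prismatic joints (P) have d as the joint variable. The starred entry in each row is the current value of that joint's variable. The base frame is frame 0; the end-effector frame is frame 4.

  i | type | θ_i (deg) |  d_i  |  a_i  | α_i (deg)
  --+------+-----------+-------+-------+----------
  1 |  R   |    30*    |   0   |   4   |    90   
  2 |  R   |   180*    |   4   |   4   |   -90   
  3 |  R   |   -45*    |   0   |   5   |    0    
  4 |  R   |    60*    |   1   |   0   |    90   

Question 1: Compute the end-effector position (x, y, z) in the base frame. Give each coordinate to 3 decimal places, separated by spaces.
after link 1: o_1 = (3.4641, 2.0000, 0.0000)
after link 2: o_2 = (2.0000, -3.4641, 0.0000)
after link 3: o_3 = (0.7059, -8.2937, 0.0000)
after link 4: o_4 = (0.7059, -8.2937, -1.0000)

0.706 -8.294 -1.000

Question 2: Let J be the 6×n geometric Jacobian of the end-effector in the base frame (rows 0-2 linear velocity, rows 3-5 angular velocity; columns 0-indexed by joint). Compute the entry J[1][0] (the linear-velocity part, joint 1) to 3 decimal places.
0.706

axis z_0 = ẑ; lever o_n−o_0 = (0.7059,-8.2937,-1.0000)
cross product → J_v[:, 0] = (8.2937,0.7059,-0.0000)
J_ω[:, 0] = z_0
entry J[1][0] = 0.7059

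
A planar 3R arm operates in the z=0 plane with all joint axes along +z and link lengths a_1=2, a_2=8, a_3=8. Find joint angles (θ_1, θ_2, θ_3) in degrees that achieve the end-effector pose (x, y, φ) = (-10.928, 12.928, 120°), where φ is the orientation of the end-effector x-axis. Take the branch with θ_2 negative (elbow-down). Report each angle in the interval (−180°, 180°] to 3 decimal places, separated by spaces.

-171.777 -60.011 -8.212

wrist centre = target − a_3·(cos φ, sin φ) = (-6.9280, 5.9998)
cos θ_2 = (83.9947−2²−8²)/(2·2·8) = 0.4998; θ_2 = -60.0109° (elbow-down)
β = atan2(5.9998,-6.9280) = 139.1067°; ψ = atan2(-6.9290,5.9987) = -49.1159°
θ_1 = β − ψ = 188.2227°
θ_3 = φ − θ_1 − θ_2 = -8.2118° (wrapped to (-180°,180°])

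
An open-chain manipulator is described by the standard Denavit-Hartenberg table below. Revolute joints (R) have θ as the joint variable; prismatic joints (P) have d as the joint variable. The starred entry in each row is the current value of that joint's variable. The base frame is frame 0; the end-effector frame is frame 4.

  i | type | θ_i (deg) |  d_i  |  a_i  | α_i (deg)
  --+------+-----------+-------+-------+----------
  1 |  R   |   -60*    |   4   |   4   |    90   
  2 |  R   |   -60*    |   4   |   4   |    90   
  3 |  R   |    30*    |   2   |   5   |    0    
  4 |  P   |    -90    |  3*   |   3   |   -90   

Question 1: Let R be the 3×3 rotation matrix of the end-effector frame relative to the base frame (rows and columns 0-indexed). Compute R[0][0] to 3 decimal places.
0.875

End-effector x-axis (col 0 of R) = (0.8750,0.2165,-0.4330)
R[0][0] = 0.8750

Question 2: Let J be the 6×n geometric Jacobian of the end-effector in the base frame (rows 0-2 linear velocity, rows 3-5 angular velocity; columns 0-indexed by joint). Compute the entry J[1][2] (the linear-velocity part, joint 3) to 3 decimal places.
axis z_2 = (-0.4330,0.7500,-0.5000); lever o_n−o_2 = (-0.6226,1.2745,-7.5490)
cross product → J_v[:, 2] = (-5.0245,-2.9575,-0.0849)
J_ω[:, 2] = z_2
entry J[1][2] = -2.9575

-2.958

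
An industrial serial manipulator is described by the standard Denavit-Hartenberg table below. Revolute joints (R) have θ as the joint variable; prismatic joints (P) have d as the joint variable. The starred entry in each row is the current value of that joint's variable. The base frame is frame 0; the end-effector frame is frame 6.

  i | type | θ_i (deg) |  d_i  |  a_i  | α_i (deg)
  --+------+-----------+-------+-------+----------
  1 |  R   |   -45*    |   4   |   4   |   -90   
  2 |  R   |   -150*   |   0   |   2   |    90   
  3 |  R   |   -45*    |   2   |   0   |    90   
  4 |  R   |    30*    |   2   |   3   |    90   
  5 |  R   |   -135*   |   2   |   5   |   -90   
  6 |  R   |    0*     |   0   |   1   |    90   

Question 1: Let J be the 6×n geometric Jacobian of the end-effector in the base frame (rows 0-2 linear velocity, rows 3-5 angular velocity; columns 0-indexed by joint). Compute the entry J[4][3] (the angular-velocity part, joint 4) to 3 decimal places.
-0.933

axis z_3 = (-0.0670,-0.9330,-0.3536); lever o_n−o_3 = (1.0533,1.2655,2.8040)
cross product → J_v[:, 3] = (-2.1688,-0.1846,0.8980)
J_ω[:, 3] = z_3
entry J[4][3] = -0.9330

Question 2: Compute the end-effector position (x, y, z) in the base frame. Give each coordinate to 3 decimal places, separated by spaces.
after link 1: o_1 = (2.8284, -2.8284, 4.0000)
after link 2: o_2 = (1.6037, -1.6037, 5.0000)
after link 3: o_3 = (0.8966, -0.8966, 3.2679)
after link 4: o_4 = (-2.1918, -2.4063, 2.1804)
after link 5: o_5 = (1.2062, -0.2069, 5.7323)
after link 6: o_6 = (1.9499, 0.3689, 6.0720)

1.950 0.369 6.072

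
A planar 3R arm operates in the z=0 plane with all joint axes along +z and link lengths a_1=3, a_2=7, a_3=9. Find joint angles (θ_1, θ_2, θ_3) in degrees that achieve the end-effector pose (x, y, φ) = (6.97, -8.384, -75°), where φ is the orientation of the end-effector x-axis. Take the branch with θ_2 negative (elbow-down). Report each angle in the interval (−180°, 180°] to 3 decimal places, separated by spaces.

134.980 -149.989 -59.992

wrist centre = target − a_3·(cos φ, sin φ) = (4.6406, 0.3093)
cos θ_2 = (21.6311−3²−7²)/(2·3·7) = -0.8659; θ_2 = -149.9886° (elbow-down)
β = atan2(0.3093,4.6406) = 3.8135°; ψ = atan2(-3.5012,-3.0615) = -131.1667°
θ_1 = β − ψ = 134.9802°
θ_3 = φ − θ_1 − θ_2 = -59.9916° (wrapped to (-180°,180°])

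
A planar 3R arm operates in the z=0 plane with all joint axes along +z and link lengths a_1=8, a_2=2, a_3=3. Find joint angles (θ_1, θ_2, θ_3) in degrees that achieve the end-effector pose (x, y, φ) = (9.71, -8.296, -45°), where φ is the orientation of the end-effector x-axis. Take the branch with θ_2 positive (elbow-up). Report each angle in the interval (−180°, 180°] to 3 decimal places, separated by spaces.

wrist centre = target − a_3·(cos φ, sin φ) = (7.5887, -6.1747)
cos θ_2 = (95.7147−8²−2²)/(2·8·2) = 0.8661; θ_2 = 29.9931° (elbow-up)
β = atan2(-6.1747,7.5887) = -39.1342°; ψ = atan2(0.9998,9.7322) = 5.8655°
θ_1 = β − ψ = -44.9997°
θ_3 = φ − θ_1 − θ_2 = -29.9935° (wrapped to (-180°,180°])

-45.000 29.993 -29.993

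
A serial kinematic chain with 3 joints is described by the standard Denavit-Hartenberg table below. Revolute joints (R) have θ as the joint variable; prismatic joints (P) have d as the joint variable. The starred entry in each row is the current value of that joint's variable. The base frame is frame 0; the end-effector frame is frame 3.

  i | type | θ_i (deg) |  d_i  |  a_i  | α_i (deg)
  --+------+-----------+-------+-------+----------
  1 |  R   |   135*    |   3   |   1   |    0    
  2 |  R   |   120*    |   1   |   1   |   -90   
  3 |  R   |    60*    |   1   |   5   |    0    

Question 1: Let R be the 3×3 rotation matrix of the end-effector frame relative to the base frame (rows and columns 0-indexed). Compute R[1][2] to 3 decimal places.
-0.259

End-effector z-axis (col 2 of R) = (0.9659,-0.2588,0.0000)
R[1][2] = -0.2588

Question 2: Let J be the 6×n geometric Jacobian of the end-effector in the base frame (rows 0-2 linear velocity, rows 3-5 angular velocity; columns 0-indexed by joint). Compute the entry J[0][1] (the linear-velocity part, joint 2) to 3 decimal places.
3.640

axis z_1 = (0.0000,0.0000,1.0000); lever o_n−o_1 = (0.0601,-3.6396,-3.3301)
cross product → J_v[:, 1] = (3.6396,0.0601,-0.0000)
J_ω[:, 1] = z_1
entry J[0][1] = 3.6396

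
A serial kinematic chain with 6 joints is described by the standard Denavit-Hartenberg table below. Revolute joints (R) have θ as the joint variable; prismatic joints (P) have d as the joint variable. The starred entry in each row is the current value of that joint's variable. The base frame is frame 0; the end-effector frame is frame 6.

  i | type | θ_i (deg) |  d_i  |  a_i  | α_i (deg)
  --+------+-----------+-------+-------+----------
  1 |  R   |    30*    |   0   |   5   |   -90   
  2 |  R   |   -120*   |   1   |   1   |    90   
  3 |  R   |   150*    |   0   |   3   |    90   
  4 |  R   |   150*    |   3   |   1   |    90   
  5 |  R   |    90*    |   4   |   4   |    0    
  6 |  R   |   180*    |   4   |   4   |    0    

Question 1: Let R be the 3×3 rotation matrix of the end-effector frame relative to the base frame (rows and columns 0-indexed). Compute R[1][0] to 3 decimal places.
-0.625

End-effector x-axis (col 0 of R) = (0.6495,-0.6250,-0.4330)
R[1][0] = -0.6250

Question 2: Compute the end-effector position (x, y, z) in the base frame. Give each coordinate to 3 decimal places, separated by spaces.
-3.356 5.759 -6.150

after link 1: o_1 = (4.3301, 2.5000, 0.0000)
after link 2: o_2 = (3.3971, 3.1160, 0.8660)
after link 3: o_3 = (3.7721, 5.0646, -1.3840)
after link 4: o_4 = (1.3403, 6.1606, 0.3146)
after link 5: o_5 = (-3.6058, 8.4596, -1.1854)
after link 6: o_6 = (-3.3558, 5.7587, -6.1495)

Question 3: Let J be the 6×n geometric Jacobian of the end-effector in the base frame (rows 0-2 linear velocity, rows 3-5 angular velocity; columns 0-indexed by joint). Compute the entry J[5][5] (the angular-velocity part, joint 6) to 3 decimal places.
axis z_5 = (-0.5870,-0.0502,-0.8080); lever o_n−o_5 = (0.2500,-2.7010,-4.9641)
cross product → J_v[:, 5] = (-1.9330,-3.1160,1.5981)
J_ω[:, 5] = z_5
entry J[5][5] = -0.8080

-0.808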